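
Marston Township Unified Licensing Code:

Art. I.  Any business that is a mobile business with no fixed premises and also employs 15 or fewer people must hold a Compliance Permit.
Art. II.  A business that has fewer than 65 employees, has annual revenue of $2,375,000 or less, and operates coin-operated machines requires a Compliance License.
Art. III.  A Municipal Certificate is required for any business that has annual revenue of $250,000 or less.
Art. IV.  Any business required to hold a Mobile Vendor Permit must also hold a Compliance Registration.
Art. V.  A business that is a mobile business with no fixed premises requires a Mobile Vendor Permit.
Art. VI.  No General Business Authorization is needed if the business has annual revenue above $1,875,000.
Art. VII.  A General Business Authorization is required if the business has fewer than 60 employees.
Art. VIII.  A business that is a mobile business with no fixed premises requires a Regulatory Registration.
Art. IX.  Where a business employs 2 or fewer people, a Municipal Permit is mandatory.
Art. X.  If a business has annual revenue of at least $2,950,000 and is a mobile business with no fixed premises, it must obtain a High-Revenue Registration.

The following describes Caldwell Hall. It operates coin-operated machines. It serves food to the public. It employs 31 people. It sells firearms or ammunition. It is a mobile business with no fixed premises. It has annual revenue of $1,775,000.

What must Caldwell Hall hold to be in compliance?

Art. I. is a mobile business with no fixed premises; employees 31 > 15 → Compliance Permit not required.
Art. II. employees 31 < 65; revenue $1,775,000 ≤ $2,375,000; operates coin-operated machines → Compliance License required.
Art. III. revenue $1,775,000 > $250,000 → Municipal Certificate not required.
Art. IV. Mobile Vendor Permit is required → Compliance Registration also required.
Art. V. is a mobile business with no fixed premises → Mobile Vendor Permit required.
Art. VI. revenue $1,775,000 ≤ $1,875,000 → General Business Authorization exemption does not apply.
Art. VII. employees 31 < 60 → General Business Authorization required.
Art. VIII. is a mobile business with no fixed premises → Regulatory Registration required.
Art. IX. employees 31 > 2 → Municipal Permit not required.
Art. X. revenue $1,775,000 < $2,950,000; is a mobile business with no fixed premises → High-Revenue Registration not required.

Compliance License, Compliance Registration, General Business Authorization, Mobile Vendor Permit, Regulatory Registration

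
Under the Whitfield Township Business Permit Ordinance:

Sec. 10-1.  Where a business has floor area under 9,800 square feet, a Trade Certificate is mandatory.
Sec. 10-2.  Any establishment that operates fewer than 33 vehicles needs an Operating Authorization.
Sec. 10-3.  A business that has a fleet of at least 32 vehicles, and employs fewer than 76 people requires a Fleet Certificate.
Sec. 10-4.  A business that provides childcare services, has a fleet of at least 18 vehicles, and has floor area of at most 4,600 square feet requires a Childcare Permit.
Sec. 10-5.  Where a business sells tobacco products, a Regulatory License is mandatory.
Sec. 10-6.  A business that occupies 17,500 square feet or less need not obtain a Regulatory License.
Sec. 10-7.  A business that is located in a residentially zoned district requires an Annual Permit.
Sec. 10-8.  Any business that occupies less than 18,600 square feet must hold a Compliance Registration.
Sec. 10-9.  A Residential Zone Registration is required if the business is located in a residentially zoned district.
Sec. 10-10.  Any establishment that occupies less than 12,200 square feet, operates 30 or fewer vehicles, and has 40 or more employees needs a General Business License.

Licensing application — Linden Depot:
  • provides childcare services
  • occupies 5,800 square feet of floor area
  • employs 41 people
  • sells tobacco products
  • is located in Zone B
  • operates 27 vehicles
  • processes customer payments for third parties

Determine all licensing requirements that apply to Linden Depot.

Compliance Registration, General Business License, Operating Authorization, Trade Certificate

Sec. 10-1. floor area 5,800 square feet < 9,800 square feet → Trade Certificate required.
Sec. 10-2. vehicles 27 < 33 → Operating Authorization required.
Sec. 10-3. vehicles 27 < 32; employees 41 < 76 → Fleet Certificate not required.
Sec. 10-4. provides childcare services; vehicles 27 ≥ 18; floor area 5,800 square feet > 4,600 square feet → Childcare Permit not required.
Sec. 10-5. sells tobacco products → Regulatory License required.
Sec. 10-6. floor area 5,800 square feet ≤ 17,500 square feet → exempt from Regulatory License.
Sec. 10-7. is located in Zone B (not: is located in a residentially zoned district) → Annual Permit not required.
Sec. 10-8. floor area 5,800 square feet < 18,600 square feet → Compliance Registration required.
Sec. 10-9. is located in Zone B (not: is located in a residentially zoned district) → Residential Zone Registration not required.
Sec. 10-10. floor area 5,800 square feet < 12,200 square feet; vehicles 27 ≤ 30; employees 41 ≥ 40 → General Business License required.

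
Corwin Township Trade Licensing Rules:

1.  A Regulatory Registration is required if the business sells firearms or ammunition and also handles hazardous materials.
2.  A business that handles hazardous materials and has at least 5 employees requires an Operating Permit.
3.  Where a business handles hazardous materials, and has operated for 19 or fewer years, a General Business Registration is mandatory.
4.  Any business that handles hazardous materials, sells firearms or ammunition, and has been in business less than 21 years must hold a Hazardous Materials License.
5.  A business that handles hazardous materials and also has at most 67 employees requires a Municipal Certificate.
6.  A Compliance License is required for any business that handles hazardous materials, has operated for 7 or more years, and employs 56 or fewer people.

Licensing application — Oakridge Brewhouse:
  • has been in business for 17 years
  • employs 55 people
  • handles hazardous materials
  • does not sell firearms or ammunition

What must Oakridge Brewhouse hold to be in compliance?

Compliance License, General Business Registration, Municipal Certificate, Operating Permit

1. does not sell firearms or ammunition; handles hazardous materials → Regulatory Registration not required.
2. handles hazardous materials; employees 55 ≥ 5 → Operating Permit required.
3. handles hazardous materials; years in business 17 ≤ 19 → General Business Registration required.
4. handles hazardous materials; does not sell firearms or ammunition; years in business 17 < 21 → Hazardous Materials License not required.
5. handles hazardous materials; employees 55 ≤ 67 → Municipal Certificate required.
6. handles hazardous materials; years in business 17 ≥ 7; employees 55 ≤ 56 → Compliance License required.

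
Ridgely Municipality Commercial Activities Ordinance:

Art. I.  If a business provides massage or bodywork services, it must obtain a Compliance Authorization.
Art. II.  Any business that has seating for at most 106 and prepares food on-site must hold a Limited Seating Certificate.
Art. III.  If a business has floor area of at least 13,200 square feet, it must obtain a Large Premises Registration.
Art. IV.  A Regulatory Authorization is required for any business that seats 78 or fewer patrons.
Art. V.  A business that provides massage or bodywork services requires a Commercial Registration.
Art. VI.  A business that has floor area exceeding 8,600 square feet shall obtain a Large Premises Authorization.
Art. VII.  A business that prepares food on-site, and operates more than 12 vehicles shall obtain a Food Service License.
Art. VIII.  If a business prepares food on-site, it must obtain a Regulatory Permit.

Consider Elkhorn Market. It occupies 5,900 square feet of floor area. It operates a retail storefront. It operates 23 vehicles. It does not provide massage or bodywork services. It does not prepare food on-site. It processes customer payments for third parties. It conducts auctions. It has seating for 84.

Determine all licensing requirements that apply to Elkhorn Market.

None

Art. I. does not provide massage or bodywork services → Compliance Authorization not required.
Art. II. seating 84 ≤ 106; does not prepare food on-site → Limited Seating Certificate not required.
Art. III. floor area 5,900 square feet < 13,200 square feet → Large Premises Registration not required.
Art. IV. seating 84 > 78 → Regulatory Authorization not required.
Art. V. does not provide massage or bodywork services → Commercial Registration not required.
Art. VI. floor area 5,900 square feet ≤ 8,600 square feet → Large Premises Authorization not required.
Art. VII. does not prepare food on-site; vehicles 23 > 12 → Food Service License not required.
Art. VIII. does not prepare food on-site → Regulatory Permit not required.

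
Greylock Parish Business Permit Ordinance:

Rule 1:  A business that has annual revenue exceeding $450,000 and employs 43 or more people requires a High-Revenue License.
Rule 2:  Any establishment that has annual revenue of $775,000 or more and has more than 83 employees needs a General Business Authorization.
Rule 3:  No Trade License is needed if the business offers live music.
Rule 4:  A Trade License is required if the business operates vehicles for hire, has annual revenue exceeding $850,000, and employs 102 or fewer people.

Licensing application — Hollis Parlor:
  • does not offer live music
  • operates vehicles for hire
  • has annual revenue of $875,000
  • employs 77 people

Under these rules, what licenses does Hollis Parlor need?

Rule 1: revenue $875,000 > $450,000; employees 77 ≥ 43 → High-Revenue License required.
Rule 2: revenue $875,000 ≥ $775,000; employees 77 ≤ 83 → General Business Authorization not required.
Rule 3: does not offer live music → Trade License exemption does not apply.
Rule 4: operates vehicles for hire; revenue $875,000 > $850,000; employees 77 ≤ 102 → Trade License required.

High-Revenue License, Trade License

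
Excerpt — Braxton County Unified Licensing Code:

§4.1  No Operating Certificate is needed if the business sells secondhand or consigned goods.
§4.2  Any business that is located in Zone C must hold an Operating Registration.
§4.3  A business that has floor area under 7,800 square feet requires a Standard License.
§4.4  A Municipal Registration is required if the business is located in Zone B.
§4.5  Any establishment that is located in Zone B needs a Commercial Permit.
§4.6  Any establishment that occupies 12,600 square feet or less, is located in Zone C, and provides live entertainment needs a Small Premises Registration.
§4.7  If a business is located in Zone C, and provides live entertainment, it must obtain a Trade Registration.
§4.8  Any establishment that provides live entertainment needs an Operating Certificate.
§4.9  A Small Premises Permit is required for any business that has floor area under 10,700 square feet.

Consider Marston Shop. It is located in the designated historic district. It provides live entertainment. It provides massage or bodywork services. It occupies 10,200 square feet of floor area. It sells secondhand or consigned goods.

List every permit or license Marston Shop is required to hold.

§4.1 sells secondhand or consigned goods → exempt from Operating Certificate.
§4.2 is located in the designated historic district (not: is located in Zone C) → Operating Registration not required.
§4.3 floor area 10,200 square feet ≥ 7,800 square feet → Standard License not required.
§4.4 is located in the designated historic district (not: is located in Zone B) → Municipal Registration not required.
§4.5 is located in the designated historic district (not: is located in Zone B) → Commercial Permit not required.
§4.6 floor area 10,200 square feet ≤ 12,600 square feet; is located in the designated historic district (not: is located in Zone C); provides live entertainment → Small Premises Registration not required.
§4.7 is located in the designated historic district (not: is located in Zone C); provides live entertainment → Trade Registration not required.
§4.8 provides live entertainment → Operating Certificate required.
§4.9 floor area 10,200 square feet < 10,700 square feet → Small Premises Permit required.

Small Premises Permit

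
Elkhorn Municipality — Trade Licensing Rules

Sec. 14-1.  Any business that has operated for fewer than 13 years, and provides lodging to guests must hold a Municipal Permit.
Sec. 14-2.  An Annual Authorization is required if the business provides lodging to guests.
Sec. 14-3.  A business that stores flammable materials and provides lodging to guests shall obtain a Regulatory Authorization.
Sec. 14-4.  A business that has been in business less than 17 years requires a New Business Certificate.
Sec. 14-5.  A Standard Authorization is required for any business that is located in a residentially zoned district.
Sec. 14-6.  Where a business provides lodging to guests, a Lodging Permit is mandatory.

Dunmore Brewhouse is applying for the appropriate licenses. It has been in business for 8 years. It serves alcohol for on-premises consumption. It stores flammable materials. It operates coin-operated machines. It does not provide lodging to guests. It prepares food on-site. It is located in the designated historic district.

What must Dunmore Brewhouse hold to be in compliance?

New Business Certificate

Sec. 14-1. years in business 8 < 13; does not provide lodging to guests → Municipal Permit not required.
Sec. 14-2. does not provide lodging to guests → Annual Authorization not required.
Sec. 14-3. stores flammable materials; does not provide lodging to guests → Regulatory Authorization not required.
Sec. 14-4. years in business 8 < 17 → New Business Certificate required.
Sec. 14-5. is located in the designated historic district (not: is located in a residentially zoned district) → Standard Authorization not required.
Sec. 14-6. does not provide lodging to guests → Lodging Permit not required.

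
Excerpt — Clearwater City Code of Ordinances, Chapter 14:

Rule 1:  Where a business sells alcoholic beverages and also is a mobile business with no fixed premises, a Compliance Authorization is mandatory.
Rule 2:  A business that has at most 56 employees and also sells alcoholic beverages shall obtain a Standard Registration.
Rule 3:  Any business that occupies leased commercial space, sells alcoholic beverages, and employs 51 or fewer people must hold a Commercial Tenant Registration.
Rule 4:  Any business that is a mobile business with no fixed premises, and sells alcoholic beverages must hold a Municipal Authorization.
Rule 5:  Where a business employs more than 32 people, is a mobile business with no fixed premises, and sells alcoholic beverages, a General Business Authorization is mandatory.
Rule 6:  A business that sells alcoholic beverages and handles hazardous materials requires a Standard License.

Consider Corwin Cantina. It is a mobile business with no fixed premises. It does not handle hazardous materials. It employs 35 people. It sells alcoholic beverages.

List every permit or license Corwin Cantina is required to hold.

Compliance Authorization, General Business Authorization, Municipal Authorization, Standard Registration

Rule 1: sells alcoholic beverages; is a mobile business with no fixed premises → Compliance Authorization required.
Rule 2: employees 35 ≤ 56; sells alcoholic beverages → Standard Registration required.
Rule 3: is a mobile business with no fixed premises (not: occupies leased commercial space); sells alcoholic beverages; employees 35 ≤ 51 → Commercial Tenant Registration not required.
Rule 4: is a mobile business with no fixed premises; sells alcoholic beverages → Municipal Authorization required.
Rule 5: employees 35 > 32; is a mobile business with no fixed premises; sells alcoholic beverages → General Business Authorization required.
Rule 6: sells alcoholic beverages; does not handle hazardous materials → Standard License not required.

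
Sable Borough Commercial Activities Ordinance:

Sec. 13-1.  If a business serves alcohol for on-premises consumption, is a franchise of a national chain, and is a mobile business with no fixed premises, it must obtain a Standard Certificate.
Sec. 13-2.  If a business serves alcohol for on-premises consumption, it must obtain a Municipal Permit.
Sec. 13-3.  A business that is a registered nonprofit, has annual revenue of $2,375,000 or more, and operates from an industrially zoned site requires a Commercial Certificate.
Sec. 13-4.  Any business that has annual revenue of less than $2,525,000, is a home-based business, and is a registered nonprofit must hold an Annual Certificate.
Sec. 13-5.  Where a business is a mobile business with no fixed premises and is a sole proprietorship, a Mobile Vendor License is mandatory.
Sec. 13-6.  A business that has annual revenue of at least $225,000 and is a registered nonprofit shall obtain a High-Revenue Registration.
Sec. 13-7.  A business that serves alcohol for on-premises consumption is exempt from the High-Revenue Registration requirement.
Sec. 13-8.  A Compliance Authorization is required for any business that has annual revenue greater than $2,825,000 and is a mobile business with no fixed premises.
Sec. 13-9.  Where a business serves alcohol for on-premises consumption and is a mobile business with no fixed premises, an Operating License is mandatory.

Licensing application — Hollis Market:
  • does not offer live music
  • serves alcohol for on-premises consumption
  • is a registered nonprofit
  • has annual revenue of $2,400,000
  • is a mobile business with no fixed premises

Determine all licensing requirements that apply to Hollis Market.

Municipal Permit, Operating License

Sec. 13-1. serves alcohol for on-premises consumption; is a registered nonprofit (not: is a franchise of a national chain); is a mobile business with no fixed premises → Standard Certificate not required.
Sec. 13-2. serves alcohol for on-premises consumption → Municipal Permit required.
Sec. 13-3. is a registered nonprofit; revenue $2,400,000 ≥ $2,375,000; is a mobile business with no fixed premises (not: operates from an industrially zoned site) → Commercial Certificate not required.
Sec. 13-4. revenue $2,400,000 < $2,525,000; is a mobile business with no fixed premises (not: is a home-based business); is a registered nonprofit → Annual Certificate not required.
Sec. 13-5. is a mobile business with no fixed premises; is a registered nonprofit (not: is a sole proprietorship) → Mobile Vendor License not required.
Sec. 13-6. revenue $2,400,000 ≥ $225,000; is a registered nonprofit → High-Revenue Registration required.
Sec. 13-7. serves alcohol for on-premises consumption → exempt from High-Revenue Registration.
Sec. 13-8. revenue $2,400,000 ≤ $2,825,000; is a mobile business with no fixed premises → Compliance Authorization not required.
Sec. 13-9. serves alcohol for on-premises consumption; is a mobile business with no fixed premises → Operating License required.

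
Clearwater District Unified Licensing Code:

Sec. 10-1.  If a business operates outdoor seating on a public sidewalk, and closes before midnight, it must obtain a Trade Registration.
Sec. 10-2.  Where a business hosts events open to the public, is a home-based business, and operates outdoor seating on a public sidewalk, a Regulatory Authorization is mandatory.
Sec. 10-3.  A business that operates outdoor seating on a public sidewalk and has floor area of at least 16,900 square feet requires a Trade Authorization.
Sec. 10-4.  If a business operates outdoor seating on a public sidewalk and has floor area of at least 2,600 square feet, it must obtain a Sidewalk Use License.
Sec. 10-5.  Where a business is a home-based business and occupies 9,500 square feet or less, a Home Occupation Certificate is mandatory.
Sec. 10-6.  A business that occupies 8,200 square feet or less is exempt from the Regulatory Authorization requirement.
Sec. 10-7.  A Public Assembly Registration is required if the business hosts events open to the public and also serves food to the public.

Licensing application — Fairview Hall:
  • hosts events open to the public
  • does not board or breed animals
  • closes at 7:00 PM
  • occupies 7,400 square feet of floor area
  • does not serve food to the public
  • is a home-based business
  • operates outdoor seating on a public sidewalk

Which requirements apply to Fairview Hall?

Home Occupation Certificate, Sidewalk Use License, Trade Registration

Sec. 10-1. operates outdoor seating on a public sidewalk; closes 7:00 PM, at/before midnight → Trade Registration required.
Sec. 10-2. hosts events open to the public; is a home-based business; operates outdoor seating on a public sidewalk → Regulatory Authorization required.
Sec. 10-3. operates outdoor seating on a public sidewalk; floor area 7,400 square feet < 16,900 square feet → Trade Authorization not required.
Sec. 10-4. operates outdoor seating on a public sidewalk; floor area 7,400 square feet ≥ 2,600 square feet → Sidewalk Use License required.
Sec. 10-5. is a home-based business; floor area 7,400 square feet ≤ 9,500 square feet → Home Occupation Certificate required.
Sec. 10-6. floor area 7,400 square feet ≤ 8,200 square feet → exempt from Regulatory Authorization.
Sec. 10-7. hosts events open to the public; does not serve food to the public → Public Assembly Registration not required.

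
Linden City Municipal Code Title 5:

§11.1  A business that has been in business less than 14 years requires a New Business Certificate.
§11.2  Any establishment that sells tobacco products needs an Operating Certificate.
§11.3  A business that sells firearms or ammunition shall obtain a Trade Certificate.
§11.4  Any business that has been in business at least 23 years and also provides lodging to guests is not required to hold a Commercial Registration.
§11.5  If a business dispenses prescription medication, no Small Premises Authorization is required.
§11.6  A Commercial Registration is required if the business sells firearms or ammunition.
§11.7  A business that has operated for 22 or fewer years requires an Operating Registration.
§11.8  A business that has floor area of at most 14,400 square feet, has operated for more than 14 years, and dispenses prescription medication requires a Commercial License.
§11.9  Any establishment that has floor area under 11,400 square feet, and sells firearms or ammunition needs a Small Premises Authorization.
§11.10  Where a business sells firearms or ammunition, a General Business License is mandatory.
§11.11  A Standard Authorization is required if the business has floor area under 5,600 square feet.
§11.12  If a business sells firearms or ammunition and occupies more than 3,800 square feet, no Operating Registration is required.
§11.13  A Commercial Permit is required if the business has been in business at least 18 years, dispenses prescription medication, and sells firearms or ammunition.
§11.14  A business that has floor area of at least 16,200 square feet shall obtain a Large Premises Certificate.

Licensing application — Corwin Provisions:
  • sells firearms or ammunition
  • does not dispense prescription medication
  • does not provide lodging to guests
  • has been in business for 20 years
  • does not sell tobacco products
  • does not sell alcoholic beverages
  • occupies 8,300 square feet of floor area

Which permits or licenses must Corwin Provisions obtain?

Commercial Registration, General Business License, Small Premises Authorization, Trade Certificate

§11.1 years in business 20 ≥ 14 → New Business Certificate not required.
§11.2 does not sell tobacco products → Operating Certificate not required.
§11.3 sells firearms or ammunition → Trade Certificate required.
§11.4 years in business 20 < 23; does not provide lodging to guests → Commercial Registration exemption does not apply.
§11.5 does not dispense prescription medication → Small Premises Authorization exemption does not apply.
§11.6 sells firearms or ammunition → Commercial Registration required.
§11.7 years in business 20 ≤ 22 → Operating Registration required.
§11.8 floor area 8,300 square feet ≤ 14,400 square feet; years in business 20 > 14; does not dispense prescription medication → Commercial License not required.
§11.9 floor area 8,300 square feet < 11,400 square feet; sells firearms or ammunition → Small Premises Authorization required.
§11.10 sells firearms or ammunition → General Business License required.
§11.11 floor area 8,300 square feet ≥ 5,600 square feet → Standard Authorization not required.
§11.12 sells firearms or ammunition; floor area 8,300 square feet > 3,800 square feet → exempt from Operating Registration.
§11.13 years in business 20 ≥ 18; does not dispense prescription medication; sells firearms or ammunition → Commercial Permit not required.
§11.14 floor area 8,300 square feet < 16,200 square feet → Large Premises Certificate not required.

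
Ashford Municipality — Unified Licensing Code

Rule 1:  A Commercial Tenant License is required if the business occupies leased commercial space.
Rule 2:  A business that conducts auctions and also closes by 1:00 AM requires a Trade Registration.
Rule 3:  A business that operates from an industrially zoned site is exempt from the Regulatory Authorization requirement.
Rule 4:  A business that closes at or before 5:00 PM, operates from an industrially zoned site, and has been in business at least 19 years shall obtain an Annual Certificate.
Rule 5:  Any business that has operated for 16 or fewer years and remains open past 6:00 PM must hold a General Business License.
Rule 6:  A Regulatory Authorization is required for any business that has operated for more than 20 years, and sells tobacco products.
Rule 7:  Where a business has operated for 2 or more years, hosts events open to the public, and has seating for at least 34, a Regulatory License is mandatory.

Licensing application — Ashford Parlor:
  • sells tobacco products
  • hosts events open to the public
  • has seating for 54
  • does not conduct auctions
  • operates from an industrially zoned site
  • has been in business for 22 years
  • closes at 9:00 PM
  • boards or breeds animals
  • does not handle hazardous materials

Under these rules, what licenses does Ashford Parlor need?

Regulatory License

Rule 1: operates from an industrially zoned site (not: occupies leased commercial space) → Commercial Tenant License not required.
Rule 2: does not conduct auctions; closes 9:00 PM, at/before 1:00 AM → Trade Registration not required.
Rule 3: operates from an industrially zoned site → exempt from Regulatory Authorization.
Rule 4: closes 9:00 PM, after 5:00 PM; operates from an industrially zoned site; years in business 22 ≥ 19 → Annual Certificate not required.
Rule 5: years in business 22 > 16; closes 9:00 PM, after 6:00 PM → General Business License not required.
Rule 6: years in business 22 > 20; sells tobacco products → Regulatory Authorization required.
Rule 7: years in business 22 ≥ 2; hosts events open to the public; seating 54 ≥ 34 → Regulatory License required.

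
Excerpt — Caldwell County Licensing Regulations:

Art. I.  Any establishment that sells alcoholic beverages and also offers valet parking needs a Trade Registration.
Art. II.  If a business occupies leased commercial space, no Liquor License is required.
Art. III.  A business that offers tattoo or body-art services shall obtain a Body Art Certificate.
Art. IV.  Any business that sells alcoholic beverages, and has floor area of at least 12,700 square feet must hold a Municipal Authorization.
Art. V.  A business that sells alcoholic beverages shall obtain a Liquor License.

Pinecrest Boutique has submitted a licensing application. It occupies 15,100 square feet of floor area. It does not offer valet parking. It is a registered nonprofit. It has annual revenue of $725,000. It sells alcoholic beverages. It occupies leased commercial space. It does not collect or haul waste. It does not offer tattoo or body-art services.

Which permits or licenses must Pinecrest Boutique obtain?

Municipal Authorization

Art. I. sells alcoholic beverages; does not offer valet parking → Trade Registration not required.
Art. II. occupies leased commercial space → exempt from Liquor License.
Art. III. does not offer tattoo or body-art services → Body Art Certificate not required.
Art. IV. sells alcoholic beverages; floor area 15,100 square feet ≥ 12,700 square feet → Municipal Authorization required.
Art. V. sells alcoholic beverages → Liquor License required.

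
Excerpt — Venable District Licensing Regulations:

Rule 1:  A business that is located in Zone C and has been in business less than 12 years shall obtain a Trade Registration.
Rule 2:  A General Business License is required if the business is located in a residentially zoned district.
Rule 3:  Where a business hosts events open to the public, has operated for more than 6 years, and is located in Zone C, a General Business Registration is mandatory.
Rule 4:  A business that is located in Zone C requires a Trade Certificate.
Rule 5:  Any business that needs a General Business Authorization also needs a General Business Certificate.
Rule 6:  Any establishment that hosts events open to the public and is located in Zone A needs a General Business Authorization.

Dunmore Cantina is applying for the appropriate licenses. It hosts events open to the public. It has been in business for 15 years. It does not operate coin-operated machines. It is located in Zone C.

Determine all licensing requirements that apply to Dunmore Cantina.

Rule 1: is located in Zone C; years in business 15 ≥ 12 → Trade Registration not required.
Rule 2: is located in Zone C (not: is located in a residentially zoned district) → General Business License not required.
Rule 3: hosts events open to the public; years in business 15 > 6; is located in Zone C → General Business Registration required.
Rule 4: is located in Zone C → Trade Certificate required.
Rule 5: General Business Authorization is not required → no effect.
Rule 6: hosts events open to the public; is located in Zone C (not: is located in Zone A) → General Business Authorization not required.

General Business Registration, Trade Certificate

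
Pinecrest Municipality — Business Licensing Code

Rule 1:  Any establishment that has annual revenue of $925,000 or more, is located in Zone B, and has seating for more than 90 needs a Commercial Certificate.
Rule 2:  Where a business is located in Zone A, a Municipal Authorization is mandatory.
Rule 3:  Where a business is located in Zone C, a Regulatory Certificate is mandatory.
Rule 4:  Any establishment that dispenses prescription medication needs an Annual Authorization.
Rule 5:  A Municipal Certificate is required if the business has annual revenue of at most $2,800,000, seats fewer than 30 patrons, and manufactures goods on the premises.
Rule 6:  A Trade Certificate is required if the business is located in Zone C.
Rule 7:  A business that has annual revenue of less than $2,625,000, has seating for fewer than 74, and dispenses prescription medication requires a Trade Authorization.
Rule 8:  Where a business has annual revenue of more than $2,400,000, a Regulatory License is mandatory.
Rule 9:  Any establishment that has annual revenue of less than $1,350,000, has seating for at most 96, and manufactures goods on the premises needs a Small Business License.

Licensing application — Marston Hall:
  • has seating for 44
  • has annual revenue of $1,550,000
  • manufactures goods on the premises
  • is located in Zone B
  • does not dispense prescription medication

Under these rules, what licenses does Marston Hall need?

None

Rule 1: revenue $1,550,000 ≥ $925,000; is located in Zone B; seating 44 ≤ 90 → Commercial Certificate not required.
Rule 2: is located in Zone B (not: is located in Zone A) → Municipal Authorization not required.
Rule 3: is located in Zone B (not: is located in Zone C) → Regulatory Certificate not required.
Rule 4: does not dispense prescription medication → Annual Authorization not required.
Rule 5: revenue $1,550,000 ≤ $2,800,000; seating 44 ≥ 30; manufactures goods on the premises → Municipal Certificate not required.
Rule 6: is located in Zone B (not: is located in Zone C) → Trade Certificate not required.
Rule 7: revenue $1,550,000 < $2,625,000; seating 44 < 74; does not dispense prescription medication → Trade Authorization not required.
Rule 8: revenue $1,550,000 ≤ $2,400,000 → Regulatory License not required.
Rule 9: revenue $1,550,000 ≥ $1,350,000; seating 44 ≤ 96; manufactures goods on the premises → Small Business License not required.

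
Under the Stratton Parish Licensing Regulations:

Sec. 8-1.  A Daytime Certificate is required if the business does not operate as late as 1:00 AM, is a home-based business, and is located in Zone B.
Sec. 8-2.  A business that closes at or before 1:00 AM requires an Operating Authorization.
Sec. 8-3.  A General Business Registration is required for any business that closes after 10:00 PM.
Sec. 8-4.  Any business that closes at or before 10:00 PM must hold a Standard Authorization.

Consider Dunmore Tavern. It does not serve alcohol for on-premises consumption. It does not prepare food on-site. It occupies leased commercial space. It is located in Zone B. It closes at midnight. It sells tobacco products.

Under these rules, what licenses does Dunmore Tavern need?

Sec. 8-1. closes midnight, at/before 1:00 AM; occupies leased commercial space (not: is a home-based business); is located in Zone B → Daytime Certificate not required.
Sec. 8-2. closes midnight, at/before 1:00 AM → Operating Authorization required.
Sec. 8-3. closes midnight, after 10:00 PM → General Business Registration required.
Sec. 8-4. closes midnight, after 10:00 PM → Standard Authorization not required.

General Business Registration, Operating Authorization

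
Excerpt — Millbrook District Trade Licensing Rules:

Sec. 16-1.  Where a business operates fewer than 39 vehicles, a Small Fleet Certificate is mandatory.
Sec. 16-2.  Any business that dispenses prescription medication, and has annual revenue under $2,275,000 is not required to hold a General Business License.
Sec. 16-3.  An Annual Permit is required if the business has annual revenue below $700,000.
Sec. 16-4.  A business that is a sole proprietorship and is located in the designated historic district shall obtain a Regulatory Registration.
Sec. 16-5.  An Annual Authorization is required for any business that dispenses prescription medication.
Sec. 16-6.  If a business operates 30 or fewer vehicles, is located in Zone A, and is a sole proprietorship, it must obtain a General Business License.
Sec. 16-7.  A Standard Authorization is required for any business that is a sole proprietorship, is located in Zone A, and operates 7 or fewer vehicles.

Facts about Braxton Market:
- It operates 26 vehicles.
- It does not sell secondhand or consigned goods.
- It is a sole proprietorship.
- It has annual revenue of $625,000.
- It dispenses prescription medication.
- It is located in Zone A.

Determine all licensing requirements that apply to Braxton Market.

Annual Authorization, Annual Permit, Small Fleet Certificate

Sec. 16-1. vehicles 26 < 39 → Small Fleet Certificate required.
Sec. 16-2. dispenses prescription medication; revenue $625,000 < $2,275,000 → exempt from General Business License.
Sec. 16-3. revenue $625,000 < $700,000 → Annual Permit required.
Sec. 16-4. is a sole proprietorship; is located in Zone A (not: is located in the designated historic district) → Regulatory Registration not required.
Sec. 16-5. dispenses prescription medication → Annual Authorization required.
Sec. 16-6. vehicles 26 ≤ 30; is located in Zone A; is a sole proprietorship → General Business License required.
Sec. 16-7. is a sole proprietorship; is located in Zone A; vehicles 26 > 7 → Standard Authorization not required.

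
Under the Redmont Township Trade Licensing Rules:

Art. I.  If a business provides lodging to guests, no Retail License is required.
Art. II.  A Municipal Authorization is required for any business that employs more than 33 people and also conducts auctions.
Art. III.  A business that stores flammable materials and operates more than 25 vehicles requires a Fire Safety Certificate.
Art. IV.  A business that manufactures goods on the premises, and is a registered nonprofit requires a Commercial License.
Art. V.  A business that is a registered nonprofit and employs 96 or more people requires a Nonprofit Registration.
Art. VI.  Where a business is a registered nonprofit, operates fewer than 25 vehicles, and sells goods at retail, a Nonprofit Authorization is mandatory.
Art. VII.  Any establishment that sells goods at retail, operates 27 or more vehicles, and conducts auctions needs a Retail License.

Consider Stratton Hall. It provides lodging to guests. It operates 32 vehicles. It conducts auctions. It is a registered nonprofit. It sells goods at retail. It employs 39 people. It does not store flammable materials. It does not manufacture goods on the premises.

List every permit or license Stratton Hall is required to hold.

Art. I. provides lodging to guests → exempt from Retail License.
Art. II. employees 39 > 33; conducts auctions → Municipal Authorization required.
Art. III. does not store flammable materials; vehicles 32 > 25 → Fire Safety Certificate not required.
Art. IV. does not manufacture goods on the premises; is a registered nonprofit → Commercial License not required.
Art. V. is a registered nonprofit; employees 39 < 96 → Nonprofit Registration not required.
Art. VI. is a registered nonprofit; vehicles 32 ≥ 25; sells goods at retail → Nonprofit Authorization not required.
Art. VII. sells goods at retail; vehicles 32 ≥ 27; conducts auctions → Retail License required.

Municipal Authorization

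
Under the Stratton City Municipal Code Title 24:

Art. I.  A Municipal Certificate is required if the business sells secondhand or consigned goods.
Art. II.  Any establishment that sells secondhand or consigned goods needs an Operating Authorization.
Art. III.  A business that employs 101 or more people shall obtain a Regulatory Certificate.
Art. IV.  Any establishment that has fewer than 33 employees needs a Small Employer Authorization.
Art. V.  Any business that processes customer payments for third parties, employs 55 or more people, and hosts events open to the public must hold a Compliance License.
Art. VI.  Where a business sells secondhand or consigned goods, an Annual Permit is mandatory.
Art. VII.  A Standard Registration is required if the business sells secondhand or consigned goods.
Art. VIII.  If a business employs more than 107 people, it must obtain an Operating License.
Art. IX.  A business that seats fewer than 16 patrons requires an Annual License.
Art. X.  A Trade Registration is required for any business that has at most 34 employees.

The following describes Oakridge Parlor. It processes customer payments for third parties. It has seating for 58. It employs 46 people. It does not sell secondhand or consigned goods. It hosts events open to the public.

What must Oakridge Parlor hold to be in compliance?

Art. I. does not sell secondhand or consigned goods → Municipal Certificate not required.
Art. II. does not sell secondhand or consigned goods → Operating Authorization not required.
Art. III. employees 46 < 101 → Regulatory Certificate not required.
Art. IV. employees 46 ≥ 33 → Small Employer Authorization not required.
Art. V. processes customer payments for third parties; employees 46 < 55; hosts events open to the public → Compliance License not required.
Art. VI. does not sell secondhand or consigned goods → Annual Permit not required.
Art. VII. does not sell secondhand or consigned goods → Standard Registration not required.
Art. VIII. employees 46 ≤ 107 → Operating License not required.
Art. IX. seating 58 ≥ 16 → Annual License not required.
Art. X. employees 46 > 34 → Trade Registration not required.

None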